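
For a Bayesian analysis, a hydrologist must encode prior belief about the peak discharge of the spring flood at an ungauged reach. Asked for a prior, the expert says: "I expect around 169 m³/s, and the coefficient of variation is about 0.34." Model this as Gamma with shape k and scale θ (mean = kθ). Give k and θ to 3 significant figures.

For Gamma(k, scale θ): mean = kθ, variance = kθ², so CV = 1/√k.
CV = 0.34, hence k = 1/CV² = 8.65.
Then θ = mean/k = 169/8.65 = 19.5.

k ≈ 8.65, θ ≈ 19.5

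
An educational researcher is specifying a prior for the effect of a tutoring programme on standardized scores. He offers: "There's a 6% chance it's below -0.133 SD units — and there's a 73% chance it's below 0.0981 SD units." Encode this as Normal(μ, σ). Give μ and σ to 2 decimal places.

For Normal(μ,σ), the p-quantile is μ + z_p·σ. Here z_{0.06} = -1.555, z_{0.73} = 0.6128.
So -0.133 = μ − 1.555σ and 0.0981 = μ + 0.6128σ.
Subtracting: σ = (0.0981 − -0.133)/(0.6128 − (-1.555)) = 0.11.
Then μ = -0.133 − (-1.555)·0.11 = 0.03.

μ = 0.03, σ = 0.11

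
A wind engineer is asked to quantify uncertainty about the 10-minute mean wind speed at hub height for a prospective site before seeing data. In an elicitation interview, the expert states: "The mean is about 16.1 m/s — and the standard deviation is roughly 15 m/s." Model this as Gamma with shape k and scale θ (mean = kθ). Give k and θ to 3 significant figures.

For Gamma(k, scale θ): mean = kθ, variance = kθ², so CV = 1/√k.
CV = SD/mean = 15/16.1 = 0.9317, hence k = 1/CV² = 1.15.
Then θ = mean/k = 16.1/1.15 = 14.

k ≈ 1.15, θ ≈ 14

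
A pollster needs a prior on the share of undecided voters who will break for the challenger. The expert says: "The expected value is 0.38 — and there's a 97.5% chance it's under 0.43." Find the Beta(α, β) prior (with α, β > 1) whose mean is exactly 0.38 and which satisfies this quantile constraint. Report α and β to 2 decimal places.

With mean 0.38 fixed, write α = 0.38s, β = 0.62s where s = α+β.
Need P(θ < 0.43) = 0.975 under Beta(0.38s, 0.62s). Normal approximation: (q−m)/√(m(1−m)/s) ≈ z_{0.975} = 1.96, so s ≈ 0.38·0.62·(1.96)²/(0.43−0.38)² = 362.0.
At s = 362.0: P(θ<0.43) ≈ 0.974. Adjusting to match 0.975 gives s ≈ 369.62.
So α = 0.38·369.62 ≈ 140.46, β = 0.62·369.62 ≈ 229.17.

α ≈ 140.46, β ≈ 229.17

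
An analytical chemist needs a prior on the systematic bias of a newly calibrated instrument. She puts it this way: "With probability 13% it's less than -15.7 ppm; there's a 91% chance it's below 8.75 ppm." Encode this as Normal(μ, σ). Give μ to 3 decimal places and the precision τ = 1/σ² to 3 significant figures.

μ = -4.537, τ = 0.0102

For Normal(μ,σ), the p-quantile is μ + z_p·σ. Here z_{0.13} = -1.126, z_{0.91} = 1.341.
So -15.7 = μ − 1.126σ and 8.75 = μ + 1.341σ.
Subtracting: σ = (8.75 − -15.7)/(1.341 − (-1.126)) = 9.910.
Then μ = -15.7 − (-1.126)·9.910 = -4.537.
Precision τ = 1/σ² = 1/9.91² = 0.0102.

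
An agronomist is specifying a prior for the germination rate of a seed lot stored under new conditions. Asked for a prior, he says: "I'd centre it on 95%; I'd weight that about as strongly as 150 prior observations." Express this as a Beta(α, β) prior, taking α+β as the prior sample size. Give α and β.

Under the effective-sample-size interpretation, Beta(α, β) has prior mean α/(α+β) and prior sample size α+β.
So α+β = 150 and α/(α+β) = 0.95, giving α = 0.95·150 = 142.5 and β = 150 − 142.5 = 7.5.

α = 142.5, β = 7.5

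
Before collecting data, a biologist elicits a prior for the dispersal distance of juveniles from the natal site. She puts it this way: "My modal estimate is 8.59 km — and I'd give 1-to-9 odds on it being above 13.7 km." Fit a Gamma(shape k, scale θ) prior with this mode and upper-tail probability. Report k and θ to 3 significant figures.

k ≈ 9.62, θ ≈ 0.997

Gamma(k,θ) with k>1 has mode (k−1)θ, so θ = 8.59/(k−1).
Need P(X < 13.7) = 0.9 with θ tied to k this way. Start at k = 2, θ = 8.59: P(X<13.7) ≈ 0.473.
Too low — raise k to concentrate. Iterating converges to k ≈ 9.62.
Then θ = 8.59/(9.62−1) ≈ 0.997.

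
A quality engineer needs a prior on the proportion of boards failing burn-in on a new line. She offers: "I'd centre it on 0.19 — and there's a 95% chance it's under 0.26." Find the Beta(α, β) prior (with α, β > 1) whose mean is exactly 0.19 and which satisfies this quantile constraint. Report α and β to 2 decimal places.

With mean 0.19 fixed, write α = 0.19s, β = 0.81s where s = α+β.
Need P(θ < 0.26) = 0.95 under Beta(0.19s, 0.81s). Normal approximation: (q−m)/√(m(1−m)/s) ≈ z_{0.95} = 1.64, so s ≈ 0.19·0.81·(1.64)²/(0.26−0.19)² = 85.0.
At s = 85.0: P(θ<0.26) ≈ 0.942. Adjusting to match 0.95 gives s ≈ 93.51.
So α = 0.19·93.51 ≈ 17.77, β = 0.81·93.51 ≈ 75.74.

α ≈ 17.77, β ≈ 75.74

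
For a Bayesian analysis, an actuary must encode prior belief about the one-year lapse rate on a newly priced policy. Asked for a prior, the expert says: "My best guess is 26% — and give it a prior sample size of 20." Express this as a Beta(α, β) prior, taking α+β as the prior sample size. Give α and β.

Under the effective-sample-size interpretation, Beta(α, β) has prior mean α/(α+β) and prior sample size α+β.
So α+β = 20 and α/(α+β) = 0.26, giving α = 0.26·20 = 5.2 and β = 20 − 5.2 = 14.8.

α = 5.2, β = 14.8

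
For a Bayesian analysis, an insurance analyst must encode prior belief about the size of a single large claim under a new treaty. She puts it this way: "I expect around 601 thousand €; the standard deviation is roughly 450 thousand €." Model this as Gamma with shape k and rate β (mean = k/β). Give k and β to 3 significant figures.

For Gamma(k, rate β): mean = k/β, variance = k/β², so CV = 1/√k.
CV = SD/mean = 450/601 = 0.7488, hence k = 1/CV² = 1.78.
Then β = k/mean = 1.78/601 = 0.00297.

k ≈ 1.78, β ≈ 0.00297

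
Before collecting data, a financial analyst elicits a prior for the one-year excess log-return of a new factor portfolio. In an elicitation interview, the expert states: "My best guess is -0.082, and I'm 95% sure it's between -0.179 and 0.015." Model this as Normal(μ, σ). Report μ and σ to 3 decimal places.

A symmetric 95% interval runs μ ± z·σ with z = 1.96.
Half-width = 0.097, so σ = 0.097/1.96 = 0.049.
μ is the stated best guess, -0.082.

μ = -0.082, σ = 0.049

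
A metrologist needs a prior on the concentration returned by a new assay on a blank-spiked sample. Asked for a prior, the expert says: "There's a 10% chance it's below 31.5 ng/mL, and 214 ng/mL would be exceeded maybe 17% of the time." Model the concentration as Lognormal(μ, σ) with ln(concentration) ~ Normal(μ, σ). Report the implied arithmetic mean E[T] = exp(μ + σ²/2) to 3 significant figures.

E[T] ≈ 136 ng/mL

If T ~ Lognormal(μ,σ) then ln T ~ Normal(μ,σ), so the p-quantile of ln T is μ + z_p·σ.
ln(31.5) = 3.45 and ln(214) = 5.366; z_{0.1} = -1.282, z_{0.83} = 0.9542.
σ = (5.366 − 3.45)/(0.9542 − (-1.282)) = 0.857.
μ = 3.45 − (-1.282)·0.857 = 4.548.
E[T] = exp(μ + σ²/2) = exp(4.548 + 0.3672) = 136 ng/mL.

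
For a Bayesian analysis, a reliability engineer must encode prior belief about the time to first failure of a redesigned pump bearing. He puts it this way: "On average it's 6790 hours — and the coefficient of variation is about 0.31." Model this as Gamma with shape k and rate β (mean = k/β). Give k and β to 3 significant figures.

k ≈ 10.4, β ≈ 0.00153

For Gamma(k, rate β): mean = k/β, variance = k/β², so CV = 1/√k.
CV = 0.31, hence k = 1/CV² = 10.4.
Then β = k/mean = 10.4/6790 = 0.00153.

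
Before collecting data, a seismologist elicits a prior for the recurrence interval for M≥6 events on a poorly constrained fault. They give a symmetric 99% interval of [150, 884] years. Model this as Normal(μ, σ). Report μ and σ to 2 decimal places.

μ = 517.00, σ = 142.48

A symmetric 99% interval runs μ ± z·σ with z = 2.576.
Half-width = 367, so σ = 367/2.576 = 142.48.
μ is the interval midpoint, 517.00.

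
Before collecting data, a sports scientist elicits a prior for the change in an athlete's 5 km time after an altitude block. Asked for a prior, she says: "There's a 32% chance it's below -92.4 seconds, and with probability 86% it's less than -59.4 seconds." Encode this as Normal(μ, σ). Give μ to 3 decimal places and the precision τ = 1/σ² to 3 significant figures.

μ = -82.430, τ = 0.0022

For Normal(μ,σ), the p-quantile is μ + z_p·σ. Here z_{0.32} = -0.4677, z_{0.86} = 1.08.
So -92.4 = μ − 0.4677σ and -59.4 = μ + 1.08σ.
Subtracting: σ = (-59.4 − -92.4)/(1.08 − (-0.4677)) = 21.318.
Then μ = -92.4 − (-0.4677)·21.318 = -82.430.
Precision τ = 1/σ² = 1/21.32² = 0.0022.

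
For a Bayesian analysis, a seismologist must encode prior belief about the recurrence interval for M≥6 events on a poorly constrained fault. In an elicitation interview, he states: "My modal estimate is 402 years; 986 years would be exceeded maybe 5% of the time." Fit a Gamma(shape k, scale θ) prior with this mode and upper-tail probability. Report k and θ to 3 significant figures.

k ≈ 4.38, θ ≈ 119

Gamma(k,θ) with k>1 has mode (k−1)θ, so θ = 402/(k−1).
Need P(X < 986) = 0.95 with θ tied to k this way. Start at k = 2, θ = 402: P(X<986) ≈ 0.703.
Too low — raise k to concentrate. Iterating converges to k ≈ 4.38.
Then θ = 402/(4.38−1) ≈ 119.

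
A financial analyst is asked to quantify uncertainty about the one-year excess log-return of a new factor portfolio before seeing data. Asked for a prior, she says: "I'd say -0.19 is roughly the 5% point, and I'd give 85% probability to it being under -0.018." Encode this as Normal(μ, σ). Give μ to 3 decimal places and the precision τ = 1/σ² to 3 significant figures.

The p-quantile of Normal(μ,σ) is μ + z_p·σ, with z_{0.05} = -1.645 and z_{0.85} = 1.036.
Eliminate σ: μ = (z₂·x₁ − z₁·x₂)/(z₂ − z₁) = (1.036·-0.19 − (-1.645)·-0.018)/2.681 = -0.084.
Then σ = (x₂ − x₁)/(z₂ − z₁) = (-0.018 − -0.19)/2.681 = 0.064.
Precision τ = 1/σ² = 1/0.06415² = 243.

μ = -0.084, τ = 243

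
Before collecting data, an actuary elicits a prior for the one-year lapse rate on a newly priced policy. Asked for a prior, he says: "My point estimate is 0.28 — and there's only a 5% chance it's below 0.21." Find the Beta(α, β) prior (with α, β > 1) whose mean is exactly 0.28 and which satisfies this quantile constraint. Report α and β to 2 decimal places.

α ≈ 28.79, β ≈ 74.04

With mean 0.28 fixed, write α = 0.28s, β = 0.72s where s = α+β.
Need P(θ < 0.21) = 0.05 under Beta(0.28s, 0.72s). Normal approximation: (q−m)/√(m(1−m)/s) ≈ z_{0.05} = -1.64, so s ≈ 0.28·0.72·(-1.64)²/(0.21−0.28)² = 111.3.
At s = 111.3: P(θ<0.21) ≈ 0.043. Adjusting to match 0.05 gives s ≈ 102.84.
So α = 0.28·102.84 ≈ 28.79, β = 0.72·102.84 ≈ 74.04.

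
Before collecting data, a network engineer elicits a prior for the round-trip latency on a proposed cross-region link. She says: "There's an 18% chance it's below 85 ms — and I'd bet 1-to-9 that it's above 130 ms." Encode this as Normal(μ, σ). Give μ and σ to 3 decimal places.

μ = 103.750, σ = 20.483

For Normal(μ,σ), the p-quantile is μ + z_p·σ. Here z_{0.18} = -0.9154, z_{0.9} = 1.282.
So 85 = μ − 0.9154σ and 130 = μ + 1.282σ.
Subtracting: σ = (130 − 85)/(1.282 − (-0.9154)) = 20.483.
Then μ = 85 − (-0.9154)·20.483 = 103.750.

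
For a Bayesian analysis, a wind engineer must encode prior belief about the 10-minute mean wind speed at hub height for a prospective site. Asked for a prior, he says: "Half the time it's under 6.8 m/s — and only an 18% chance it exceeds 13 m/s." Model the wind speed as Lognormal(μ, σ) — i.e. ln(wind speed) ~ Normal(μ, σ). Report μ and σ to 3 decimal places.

μ ≈ 1.917, σ ≈ 0.708

If T ~ Lognormal(μ,σ) then ln T ~ Normal(μ,σ), so the p-quantile of ln T is μ + z_p·σ.
ln(6.8) = 1.917 and ln(13) = 2.565; z_{0.5} = 0, z_{0.82} = 0.9154.
σ = (2.565 − 1.917)/(0.9154 − (0)) = 0.708.
μ = 1.917 − (0)·0.708 = 1.917.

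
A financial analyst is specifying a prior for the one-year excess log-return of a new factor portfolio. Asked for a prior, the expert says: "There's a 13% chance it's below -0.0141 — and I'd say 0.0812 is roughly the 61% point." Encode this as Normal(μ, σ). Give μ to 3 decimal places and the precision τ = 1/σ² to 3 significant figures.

For Normal(μ,σ), the p-quantile is μ + z_p·σ. Here z_{0.13} = -1.126, z_{0.61} = 0.2793.
So -0.0141 = μ − 1.126σ and 0.0812 = μ + 0.2793σ.
Subtracting: σ = (0.0812 − -0.0141)/(0.2793 − (-1.126)) = 0.068.
Then μ = -0.0141 − (-1.126)·0.068 = 0.062.
Precision τ = 1/σ² = 1/0.06779² = 218.

μ = 0.062, τ = 218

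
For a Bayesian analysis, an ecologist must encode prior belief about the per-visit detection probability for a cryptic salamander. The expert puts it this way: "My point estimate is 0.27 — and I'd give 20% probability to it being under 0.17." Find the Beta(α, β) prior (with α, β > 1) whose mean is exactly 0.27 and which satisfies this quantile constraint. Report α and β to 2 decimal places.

α ≈ 3.91, β ≈ 10.58

With mean 0.27 fixed, write α = 0.27s, β = 0.73s where s = α+β.
Need P(θ < 0.17) = 0.2 under Beta(0.27s, 0.73s). Normal approximation: (q−m)/√(m(1−m)/s) ≈ z_{0.2} = -0.842, so s ≈ 0.27·0.73·(-0.842)²/(0.17−0.27)² = 14.0.
At s = 14.0: P(θ<0.17) ≈ 0.206. Adjusting to match 0.2 gives s ≈ 14.49.
So α = 0.27·14.49 ≈ 3.91, β = 0.73·14.49 ≈ 10.58.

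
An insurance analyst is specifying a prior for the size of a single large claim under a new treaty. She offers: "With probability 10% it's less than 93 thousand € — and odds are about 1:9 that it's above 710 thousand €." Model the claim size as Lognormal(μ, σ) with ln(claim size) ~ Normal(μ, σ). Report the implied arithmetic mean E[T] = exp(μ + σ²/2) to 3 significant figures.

If T ~ Lognormal(μ,σ) then ln T ~ Normal(μ,σ), so the p-quantile of ln T is μ + z_p·σ.
ln(93) = 4.533 and ln(710) = 6.565; z_{0.1} = -1.282, z_{0.9} = 1.282.
σ = (6.565 − 4.533)/(1.282 − (-1.282)) = 0.793.
μ = 4.533 − (-1.282)·0.793 = 5.549.
E[T] = exp(μ + σ²/2) = exp(5.549 + 0.3145) = 352 thousand €.

E[T] ≈ 352 thousand €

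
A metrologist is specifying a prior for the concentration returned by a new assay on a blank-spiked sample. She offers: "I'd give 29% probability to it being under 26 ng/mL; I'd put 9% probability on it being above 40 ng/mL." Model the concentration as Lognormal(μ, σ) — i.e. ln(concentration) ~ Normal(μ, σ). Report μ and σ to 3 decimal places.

If T ~ Lognormal(μ,σ) then ln T ~ Normal(μ,σ), so the p-quantile of ln T is μ + z_p·σ.
ln(26) = 3.258 and ln(40) = 3.689; z_{0.29} = -0.5534, z_{0.91} = 1.341.
σ = (3.689 − 3.258)/(1.341 − (-0.5534)) = 0.227.
μ = 3.258 − (-0.5534)·0.227 = 3.384.

μ ≈ 3.384, σ ≈ 0.227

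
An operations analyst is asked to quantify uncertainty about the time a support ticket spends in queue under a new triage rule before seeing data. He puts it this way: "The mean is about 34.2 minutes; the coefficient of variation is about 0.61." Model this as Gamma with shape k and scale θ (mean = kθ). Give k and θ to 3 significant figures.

k ≈ 2.69, θ ≈ 12.7

For Gamma(k, scale θ): mean = kθ, variance = kθ², so CV = 1/√k.
CV = 0.61, hence k = 1/CV² = 2.69.
Then θ = mean/k = 34.2/2.69 = 12.7.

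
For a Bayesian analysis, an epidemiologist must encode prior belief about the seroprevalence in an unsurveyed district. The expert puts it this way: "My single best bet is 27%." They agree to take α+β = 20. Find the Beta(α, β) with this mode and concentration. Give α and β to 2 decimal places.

α = 5.86, β = 14.14

For α,β > 1 the Beta mode is (α−1)/(α+β−2). With α+β = 20, the mode is (α−1)/18.
Set (α−1)/18 = 0.27 → α = 1 + 0.27·18 = 5.86.
β = 20 − α = 14.14.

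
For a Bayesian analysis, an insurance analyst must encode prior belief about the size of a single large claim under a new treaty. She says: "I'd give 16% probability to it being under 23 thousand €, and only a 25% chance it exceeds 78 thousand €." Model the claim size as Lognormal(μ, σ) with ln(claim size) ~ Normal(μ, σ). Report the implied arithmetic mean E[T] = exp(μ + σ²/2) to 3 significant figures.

E[T] ≈ 62.2 thousand €

If T ~ Lognormal(μ,σ) then ln T ~ Normal(μ,σ), so the p-quantile of ln T is μ + z_p·σ.
ln(23) = 3.135 and ln(78) = 4.357; z_{0.16} = -0.9945, z_{0.75} = 0.6745.
σ = (4.357 − 3.135)/(0.6745 − (-0.9945)) = 0.732.
μ = 3.135 − (-0.9945)·0.732 = 3.863.
E[T] = exp(μ + σ²/2) = exp(3.863 + 0.2677) = 62.2 thousand €.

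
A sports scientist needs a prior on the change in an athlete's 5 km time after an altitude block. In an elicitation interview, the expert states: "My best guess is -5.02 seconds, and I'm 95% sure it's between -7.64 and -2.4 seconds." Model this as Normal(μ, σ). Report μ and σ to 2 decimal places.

A symmetric 95% interval runs μ ± z·σ with z = 1.96.
Half-width = 2.62, so σ = 2.62/1.96 = 1.34.
μ is the stated best guess, -5.02.

μ = -5.02, σ = 1.34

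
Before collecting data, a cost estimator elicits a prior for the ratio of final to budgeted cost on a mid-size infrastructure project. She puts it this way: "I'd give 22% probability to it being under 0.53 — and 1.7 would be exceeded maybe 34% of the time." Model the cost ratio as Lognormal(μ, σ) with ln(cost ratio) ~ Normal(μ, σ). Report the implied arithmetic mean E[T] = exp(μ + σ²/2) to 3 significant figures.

If T ~ Lognormal(μ,σ) then ln T ~ Normal(μ,σ), so the p-quantile of ln T is μ + z_p·σ.
ln(0.53) = -0.6349 and ln(1.7) = 0.5306; z_{0.22} = -0.7722, z_{0.66} = 0.4125.
σ = (0.5306 − -0.6349)/(0.4125 − (-0.7722)) = 0.984.
μ = -0.6349 − (-0.7722)·0.984 = 0.125.
E[T] = exp(μ + σ²/2) = exp(0.125 + 0.4840) = 1.84.

E[T] ≈ 1.84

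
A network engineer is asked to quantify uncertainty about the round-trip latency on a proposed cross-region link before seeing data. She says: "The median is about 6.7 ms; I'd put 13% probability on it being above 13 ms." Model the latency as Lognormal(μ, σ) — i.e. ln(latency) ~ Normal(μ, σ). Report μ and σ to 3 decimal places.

If T ~ Lognormal(μ,σ) then ln T ~ Normal(μ,σ), so the p-quantile of ln T is μ + z_p·σ.
ln(6.7) = 1.902 and ln(13) = 2.565; z_{0.5} = 0, z_{0.87} = 1.126.
σ = (2.565 − 1.902)/(1.126 − (0)) = 0.588.
μ = 1.902 − (0)·0.588 = 1.902.

μ ≈ 1.902, σ ≈ 0.588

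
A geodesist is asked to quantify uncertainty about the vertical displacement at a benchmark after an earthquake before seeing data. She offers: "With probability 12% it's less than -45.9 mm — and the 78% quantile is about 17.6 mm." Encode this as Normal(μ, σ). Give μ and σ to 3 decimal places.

μ = -7.582, σ = 32.611

For Normal(μ,σ), the p-quantile is μ + z_p·σ. Here z_{0.12} = -1.175, z_{0.78} = 0.7722.
So -45.9 = μ − 1.175σ and 17.6 = μ + 0.7722σ.
Subtracting: σ = (17.6 − -45.9)/(0.7722 − (-1.175)) = 32.611.
Then μ = -45.9 − (-1.175)·32.611 = -7.582.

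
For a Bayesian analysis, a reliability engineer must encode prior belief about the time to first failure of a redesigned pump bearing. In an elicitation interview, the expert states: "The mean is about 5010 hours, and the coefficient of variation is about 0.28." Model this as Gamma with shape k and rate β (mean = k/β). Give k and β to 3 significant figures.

k ≈ 12.8, β ≈ 0.00255

For Gamma(k, rate β): mean = k/β, variance = k/β², so CV = 1/√k.
CV = 0.28, hence k = 1/CV² = 12.8.
Then β = k/mean = 12.8/5010 = 0.00255.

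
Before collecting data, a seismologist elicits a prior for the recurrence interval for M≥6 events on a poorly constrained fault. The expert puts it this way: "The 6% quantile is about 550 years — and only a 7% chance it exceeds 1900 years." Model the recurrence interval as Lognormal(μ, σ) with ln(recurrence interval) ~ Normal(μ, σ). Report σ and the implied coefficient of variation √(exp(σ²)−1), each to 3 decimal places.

If T ~ Lognormal(μ,σ) then ln T ~ Normal(μ,σ), so the p-quantile of ln T is μ + z_p·σ.
ln(550) = 6.31 and ln(1900) = 7.55; z_{0.06} = -1.555, z_{0.93} = 1.476.
σ = (7.55 − 6.31)/(1.476 − (-1.555)) = 0.409.
μ = 6.31 − (-1.555)·0.409 = 6.946.
CV = √(exp(σ²)−1) = √(exp(0.1673)−1) = 0.427.

σ ≈ 0.409, CV ≈ 0.427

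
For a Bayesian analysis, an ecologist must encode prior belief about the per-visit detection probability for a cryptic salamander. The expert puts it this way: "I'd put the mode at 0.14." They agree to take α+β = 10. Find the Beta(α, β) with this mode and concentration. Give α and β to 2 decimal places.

α = 2.12, β = 7.88

For α,β > 1 the Beta mode is (α−1)/(α+β−2). With α+β = 10, the mode is (α−1)/8.
Set (α−1)/8 = 0.14 → α = 1 + 0.14·8 = 2.12.
β = 10 − α = 7.88.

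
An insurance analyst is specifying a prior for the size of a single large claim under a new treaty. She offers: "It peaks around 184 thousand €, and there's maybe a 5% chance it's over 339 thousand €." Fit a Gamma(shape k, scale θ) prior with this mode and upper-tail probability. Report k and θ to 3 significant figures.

Gamma(k,θ) with k>1 has mode (k−1)θ, so θ = 184/(k−1).
Need P(X < 339) = 0.95 with θ tied to k this way. Start at k = 2, θ = 184: P(X<339) ≈ 0.550.
Too low — raise k to concentrate. Iterating converges to k ≈ 8.46.
Then θ = 184/(8.46−1) ≈ 24.7.

k ≈ 8.46, θ ≈ 24.7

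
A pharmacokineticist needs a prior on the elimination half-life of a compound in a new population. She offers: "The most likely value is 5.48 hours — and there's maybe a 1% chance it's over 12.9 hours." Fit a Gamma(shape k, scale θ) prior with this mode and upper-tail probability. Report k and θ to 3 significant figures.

Gamma(k,θ) with k>1 has mode (k−1)θ, so θ = 5.48/(k−1).
Need P(X < 12.9) = 0.99 with θ tied to k this way. Start at k = 2, θ = 5.48: P(X<12.9) ≈ 0.681.
Too low — raise k to concentrate. Iterating converges to k ≈ 7.49.
Then θ = 5.48/(7.49−1) ≈ 0.845.

k ≈ 7.49, θ ≈ 0.845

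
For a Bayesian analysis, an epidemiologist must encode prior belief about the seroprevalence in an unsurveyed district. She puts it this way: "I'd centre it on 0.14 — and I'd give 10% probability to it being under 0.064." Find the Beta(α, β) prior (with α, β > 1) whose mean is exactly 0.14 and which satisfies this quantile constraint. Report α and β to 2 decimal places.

With mean 0.14 fixed, write α = 0.14s, β = 0.86s where s = α+β.
Need P(θ < 0.064) = 0.1 under Beta(0.14s, 0.86s). Normal approximation: (q−m)/√(m(1−m)/s) ≈ z_{0.1} = -1.28, so s ≈ 0.14·0.86·(-1.28)²/(0.064−0.14)² = 34.2.
At s = 34.2: P(θ<0.064) ≈ 0.073. Adjusting to match 0.1 gives s ≈ 27.86.
So α = 0.14·27.86 ≈ 3.90, β = 0.86·27.86 ≈ 23.96.

α ≈ 3.90, β ≈ 23.96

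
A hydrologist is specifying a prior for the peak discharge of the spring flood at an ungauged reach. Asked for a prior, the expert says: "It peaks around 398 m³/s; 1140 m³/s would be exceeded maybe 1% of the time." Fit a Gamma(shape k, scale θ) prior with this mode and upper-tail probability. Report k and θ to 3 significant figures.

k ≈ 5.11, θ ≈ 96.8

Gamma(k,θ) with k>1 has mode (k−1)θ, so θ = 398/(k−1).
Need P(X < 1140) = 0.99 with θ tied to k this way. Start at k = 2, θ = 398: P(X<1140) ≈ 0.780.
Too low — raise k to concentrate. Iterating converges to k ≈ 5.11.
Then θ = 398/(5.11−1) ≈ 96.8.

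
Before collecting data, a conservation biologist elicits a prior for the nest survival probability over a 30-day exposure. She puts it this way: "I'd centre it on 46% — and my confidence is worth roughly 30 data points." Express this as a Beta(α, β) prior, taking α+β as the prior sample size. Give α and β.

α = 13.8, β = 16.2

Under the effective-sample-size interpretation, Beta(α, β) has prior mean α/(α+β) and prior sample size α+β.
So α+β = 30 and α/(α+β) = 0.46, giving α = 0.46·30 = 13.8 and β = 30 − 13.8 = 16.2.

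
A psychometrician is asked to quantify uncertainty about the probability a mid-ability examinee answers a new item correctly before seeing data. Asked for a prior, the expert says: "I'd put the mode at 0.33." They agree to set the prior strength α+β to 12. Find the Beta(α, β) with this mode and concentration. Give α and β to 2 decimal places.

α = 4.30, β = 7.70

For α,β > 1 the Beta mode is (α−1)/(α+β−2). With α+β = 12, the mode is (α−1)/10.
Set (α−1)/10 = 0.33 → α = 1 + 0.33·10 = 4.30.
β = 12 − α = 7.70.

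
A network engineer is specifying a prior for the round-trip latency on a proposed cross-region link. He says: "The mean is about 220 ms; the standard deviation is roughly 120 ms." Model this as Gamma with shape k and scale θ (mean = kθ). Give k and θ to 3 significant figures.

k ≈ 3.36, θ ≈ 65.5

For Gamma(k, scale θ): mean = kθ, variance = kθ², so CV = 1/√k.
CV = SD/mean = 120/220 = 0.5455, hence k = 1/CV² = 3.36.
Then θ = mean/k = 220/3.36 = 65.5.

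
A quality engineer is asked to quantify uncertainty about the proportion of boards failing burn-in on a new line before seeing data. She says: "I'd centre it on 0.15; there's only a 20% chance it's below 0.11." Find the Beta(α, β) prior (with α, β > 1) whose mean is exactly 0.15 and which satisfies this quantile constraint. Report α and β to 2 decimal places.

α ≈ 8.78, β ≈ 49.74

With mean 0.15 fixed, write α = 0.15s, β = 0.85s where s = α+β.
Need P(θ < 0.11) = 0.2 under Beta(0.15s, 0.85s). Normal approximation: (q−m)/√(m(1−m)/s) ≈ z_{0.2} = -0.842, so s ≈ 0.15·0.85·(-0.842)²/(0.11−0.15)² = 56.4.
At s = 56.4: P(θ<0.11) ≈ 0.205. Adjusting to match 0.2 gives s ≈ 58.52.
So α = 0.15·58.52 ≈ 8.78, β = 0.85·58.52 ≈ 49.74.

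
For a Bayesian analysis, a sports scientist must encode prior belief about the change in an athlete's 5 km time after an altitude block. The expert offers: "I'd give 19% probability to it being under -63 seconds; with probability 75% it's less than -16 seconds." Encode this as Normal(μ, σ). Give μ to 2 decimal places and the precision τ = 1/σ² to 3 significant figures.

μ = -36.42, τ = 0.00109

The p-quantile of Normal(μ,σ) is μ + z_p·σ, with z_{0.19} = -0.8779 and z_{0.75} = 0.6745.
Eliminate σ: μ = (z₂·x₁ − z₁·x₂)/(z₂ − z₁) = (0.6745·-63 − (-0.8779)·-16)/1.552 = -36.42.
Then σ = (x₂ − x₁)/(z₂ − z₁) = (-16 − -63)/1.552 = 30.28.
Precision τ = 1/σ² = 1/30.28² = 0.00109.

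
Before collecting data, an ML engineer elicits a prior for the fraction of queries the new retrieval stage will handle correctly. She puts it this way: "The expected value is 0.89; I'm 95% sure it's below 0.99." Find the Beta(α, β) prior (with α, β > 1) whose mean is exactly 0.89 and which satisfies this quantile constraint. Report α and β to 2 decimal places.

With mean 0.89 fixed, write α = 0.89s, β = 0.11s where s = α+β.
Need P(θ < 0.99) = 0.95 under Beta(0.89s, 0.11s). Normal approximation: (q−m)/√(m(1−m)/s) ≈ z_{0.95} = 1.64, so s ≈ 0.89·0.11·(1.64)²/(0.99−0.89)² = 26.5.
At s = 26.5: P(θ<0.99) ≈ 0.997. Adjusting to match 0.95 gives s ≈ 11.22.
So α = 0.89·11.22 ≈ 9.99, β = 0.11·11.22 ≈ 1.23.

α ≈ 9.99, β ≈ 1.23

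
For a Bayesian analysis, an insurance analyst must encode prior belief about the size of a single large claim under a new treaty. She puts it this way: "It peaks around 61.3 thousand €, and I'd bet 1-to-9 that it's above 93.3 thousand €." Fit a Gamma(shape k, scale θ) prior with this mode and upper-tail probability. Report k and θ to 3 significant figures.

k ≈ 11.6, θ ≈ 5.8

Gamma(k,θ) with k>1 has mode (k−1)θ, so θ = 61.3/(k−1).
Need P(X < 93.3) = 0.9 with θ tied to k this way. Start at k = 2, θ = 61.3: P(X<93.3) ≈ 0.450.
Too low — raise k to concentrate. Iterating converges to k ≈ 11.6.
Then θ = 61.3/(11.6−1) ≈ 5.8.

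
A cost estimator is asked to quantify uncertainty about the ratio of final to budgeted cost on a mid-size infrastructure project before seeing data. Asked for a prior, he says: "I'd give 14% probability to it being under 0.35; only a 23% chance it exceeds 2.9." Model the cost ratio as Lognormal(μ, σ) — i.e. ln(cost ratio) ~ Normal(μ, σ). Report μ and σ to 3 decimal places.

μ ≈ 0.206, σ ≈ 1.162

If T ~ Lognormal(μ,σ) then ln T ~ Normal(μ,σ), so the p-quantile of ln T is μ + z_p·σ.
ln(0.35) = -1.05 and ln(2.9) = 1.065; z_{0.14} = -1.08, z_{0.77} = 0.7388.
σ = (1.065 − -1.05)/(0.7388 − (-1.08)) = 1.162.
μ = -1.05 − (-1.08)·1.162 = 0.206.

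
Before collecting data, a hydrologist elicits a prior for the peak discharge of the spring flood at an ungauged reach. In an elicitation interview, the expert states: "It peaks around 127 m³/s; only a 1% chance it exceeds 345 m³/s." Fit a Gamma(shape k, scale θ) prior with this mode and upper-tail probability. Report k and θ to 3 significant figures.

k ≈ 5.61, θ ≈ 27.5

Gamma(k,θ) with k>1 has mode (k−1)θ, so θ = 127/(k−1).
Need P(X < 345) = 0.99 with θ tied to k this way. Start at k = 2, θ = 127: P(X<345) ≈ 0.754.
Too low — raise k to concentrate. Iterating converges to k ≈ 5.61.
Then θ = 127/(5.61−1) ≈ 27.5.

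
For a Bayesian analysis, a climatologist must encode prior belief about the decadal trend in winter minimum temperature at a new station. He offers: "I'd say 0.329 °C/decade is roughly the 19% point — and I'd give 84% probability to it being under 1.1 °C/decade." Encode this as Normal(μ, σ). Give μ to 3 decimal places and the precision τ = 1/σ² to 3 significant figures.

μ = 0.691, τ = 5.9

The p-quantile of Normal(μ,σ) is μ + z_p·σ, with z_{0.19} = -0.8779 and z_{0.84} = 0.9945.
Eliminate σ: μ = (z₂·x₁ − z₁·x₂)/(z₂ − z₁) = (0.9945·0.329 − (-0.8779)·1.1)/1.872 = 0.691.
Then σ = (x₂ − x₁)/(z₂ − z₁) = (1.1 − 0.329)/1.872 = 0.412.
Precision τ = 1/σ² = 1/0.4118² = 5.9.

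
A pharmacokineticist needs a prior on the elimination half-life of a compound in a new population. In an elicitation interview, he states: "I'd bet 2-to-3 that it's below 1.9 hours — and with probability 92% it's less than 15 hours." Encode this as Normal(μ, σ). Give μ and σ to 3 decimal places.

μ = 3.901, σ = 7.899

The p-quantile of Normal(μ,σ) is μ + z_p·σ, with z_{0.4} = -0.2533 and z_{0.92} = 1.405.
Eliminate σ: μ = (z₂·x₁ − z₁·x₂)/(z₂ − z₁) = (1.405·1.9 − (-0.2533)·15)/1.658 = 3.901.
Then σ = (x₂ − x₁)/(z₂ − z₁) = (15 − 1.9)/1.658 = 7.899.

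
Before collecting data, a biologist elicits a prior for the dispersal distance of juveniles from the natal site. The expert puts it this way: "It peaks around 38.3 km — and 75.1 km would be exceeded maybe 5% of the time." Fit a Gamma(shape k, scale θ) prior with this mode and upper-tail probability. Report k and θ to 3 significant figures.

k ≈ 7.12, θ ≈ 6.26

Gamma(k,θ) with k>1 has mode (k−1)θ, so θ = 38.3/(k−1).
Need P(X < 75.1) = 0.95 with θ tied to k this way. Start at k = 2, θ = 38.3: P(X<75.1) ≈ 0.583.
Too low — raise k to concentrate. Iterating converges to k ≈ 7.12.
Then θ = 38.3/(7.12−1) ≈ 6.26.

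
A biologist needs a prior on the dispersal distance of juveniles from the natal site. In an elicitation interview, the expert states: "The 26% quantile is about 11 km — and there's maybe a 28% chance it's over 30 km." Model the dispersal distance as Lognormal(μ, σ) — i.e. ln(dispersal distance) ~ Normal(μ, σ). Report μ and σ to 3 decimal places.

If T ~ Lognormal(μ,σ) then ln T ~ Normal(μ,σ), so the p-quantile of ln T is μ + z_p·σ.
ln(11) = 2.398 and ln(30) = 3.401; z_{0.26} = -0.6433, z_{0.72} = 0.5828.
σ = (3.401 − 2.398)/(0.5828 − (-0.6433)) = 0.818.
μ = 2.398 − (-0.6433)·0.818 = 2.924.

μ ≈ 2.924, σ ≈ 0.818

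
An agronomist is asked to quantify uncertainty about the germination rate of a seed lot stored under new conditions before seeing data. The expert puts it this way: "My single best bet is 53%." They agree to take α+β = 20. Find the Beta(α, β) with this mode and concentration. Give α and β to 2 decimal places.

For α,β > 1 the Beta mode is (α−1)/(α+β−2). With α+β = 20, the mode is (α−1)/18.
Set (α−1)/18 = 0.53 → α = 1 + 0.53·18 = 10.54.
β = 20 − α = 9.46.

α = 10.54, β = 9.46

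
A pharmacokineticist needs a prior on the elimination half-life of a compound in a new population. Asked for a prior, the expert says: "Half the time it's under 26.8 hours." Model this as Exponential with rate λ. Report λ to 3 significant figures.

λ ≈ 0.0259

Exponential median = ln 2 / λ, so λ = ln 2 / 26.8 = 0.0259.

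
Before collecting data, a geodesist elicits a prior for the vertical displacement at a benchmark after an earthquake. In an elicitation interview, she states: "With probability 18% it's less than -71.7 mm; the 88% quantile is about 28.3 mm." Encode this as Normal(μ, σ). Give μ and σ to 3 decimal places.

The p-quantile of Normal(μ,σ) is μ + z_p·σ, with z_{0.18} = -0.9154 and z_{0.88} = 1.175.
Eliminate σ: μ = (z₂·x₁ − z₁·x₂)/(z₂ − z₁) = (1.175·-71.7 − (-0.9154)·28.3)/2.09 = -27.910.
Then σ = (x₂ − x₁)/(z₂ − z₁) = (28.3 − -71.7)/2.09 = 47.839.

μ = -27.910, σ = 47.839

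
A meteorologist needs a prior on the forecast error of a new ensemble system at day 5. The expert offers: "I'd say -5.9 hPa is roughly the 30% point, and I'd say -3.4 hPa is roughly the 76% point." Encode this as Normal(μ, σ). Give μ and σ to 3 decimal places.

For Normal(μ,σ), the p-quantile is μ + z_p·σ. Here z_{0.3} = -0.5244, z_{0.76} = 0.7063.
So -5.9 = μ − 0.5244σ and -3.4 = μ + 0.7063σ.
Subtracting: σ = (-3.4 − -5.9)/(0.7063 − (-0.5244)) = 2.031.
Then μ = -5.9 − (-0.5244)·2.031 = -4.835.

μ = -4.835, σ = 2.031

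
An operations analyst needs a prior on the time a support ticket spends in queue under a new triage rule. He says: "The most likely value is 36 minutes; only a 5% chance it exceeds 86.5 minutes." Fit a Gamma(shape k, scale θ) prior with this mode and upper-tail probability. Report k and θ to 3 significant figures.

k ≈ 4.55, θ ≈ 10.1

Gamma(k,θ) with k>1 has mode (k−1)θ, so θ = 36/(k−1).
Need P(X < 86.5) = 0.95 with θ tied to k this way. Start at k = 2, θ = 36: P(X<86.5) ≈ 0.692.
Too low — raise k to concentrate. Iterating converges to k ≈ 4.55.
Then θ = 36/(4.55−1) ≈ 10.1.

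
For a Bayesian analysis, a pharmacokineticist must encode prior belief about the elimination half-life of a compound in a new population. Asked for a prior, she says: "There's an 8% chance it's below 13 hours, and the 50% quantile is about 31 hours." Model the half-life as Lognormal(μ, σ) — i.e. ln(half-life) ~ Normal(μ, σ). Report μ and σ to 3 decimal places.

If T ~ Lognormal(μ,σ) then ln T ~ Normal(μ,σ), so the p-quantile of ln T is μ + z_p·σ.
ln(13) = 2.565 and ln(31) = 3.434; z_{0.08} = -1.405, z_{0.5} = 0.
σ = (3.434 − 2.565)/(0 − (-1.405)) = 0.619.
μ = 2.565 − (-1.405)·0.619 = 3.434.

μ ≈ 3.434, σ ≈ 0.619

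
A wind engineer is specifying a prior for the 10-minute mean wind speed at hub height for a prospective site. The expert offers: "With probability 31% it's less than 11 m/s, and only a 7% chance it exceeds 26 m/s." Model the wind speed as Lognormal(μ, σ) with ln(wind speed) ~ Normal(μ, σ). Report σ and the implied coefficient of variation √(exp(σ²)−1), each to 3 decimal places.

If T ~ Lognormal(μ,σ) then ln T ~ Normal(μ,σ), so the p-quantile of ln T is μ + z_p·σ.
ln(11) = 2.398 and ln(26) = 3.258; z_{0.31} = -0.4959, z_{0.93} = 1.476.
σ = (3.258 − 2.398)/(1.476 − (-0.4959)) = 0.436.
μ = 2.398 − (-0.4959)·0.436 = 2.614.
CV = √(exp(σ²)−1) = √(exp(0.1903)−1) = 0.458.

σ ≈ 0.436, CV ≈ 0.458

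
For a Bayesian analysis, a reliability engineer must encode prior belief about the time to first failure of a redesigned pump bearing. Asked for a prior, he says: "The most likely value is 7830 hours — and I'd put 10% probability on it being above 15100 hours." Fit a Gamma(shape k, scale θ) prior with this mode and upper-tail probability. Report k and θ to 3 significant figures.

k ≈ 5.44, θ ≈ 1760

Gamma(k,θ) with k>1 has mode (k−1)θ, so θ = 7830/(k−1).
Need P(X < 15100) = 0.9 with θ tied to k this way. Start at k = 2, θ = 7830: P(X<15100) ≈ 0.574.
Too low — raise k to concentrate. Iterating converges to k ≈ 5.44.
Then θ = 7830/(5.44−1) ≈ 1760.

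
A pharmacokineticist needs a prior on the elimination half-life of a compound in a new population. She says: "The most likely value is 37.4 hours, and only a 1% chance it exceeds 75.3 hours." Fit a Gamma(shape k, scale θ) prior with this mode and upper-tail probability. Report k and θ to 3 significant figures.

k ≈ 11, θ ≈ 3.73

Gamma(k,θ) with k>1 has mode (k−1)θ, so θ = 37.4/(k−1).
Need P(X < 75.3) = 0.99 with θ tied to k this way. Start at k = 2, θ = 37.4: P(X<75.3) ≈ 0.598.
Too low — raise k to concentrate. Iterating converges to k ≈ 11.
Then θ = 37.4/(11−1) ≈ 3.73.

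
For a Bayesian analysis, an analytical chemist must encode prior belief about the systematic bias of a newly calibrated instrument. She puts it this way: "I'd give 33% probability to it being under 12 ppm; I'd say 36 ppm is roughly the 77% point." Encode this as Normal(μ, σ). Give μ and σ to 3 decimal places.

μ = 20.957, σ = 20.360

The p-quantile of Normal(μ,σ) is μ + z_p·σ, with z_{0.33} = -0.4399 and z_{0.77} = 0.7388.
Eliminate σ: μ = (z₂·x₁ − z₁·x₂)/(z₂ − z₁) = (0.7388·12 − (-0.4399)·36)/1.179 = 20.957.
Then σ = (x₂ − x₁)/(z₂ − z₁) = (36 − 12)/1.179 = 20.360.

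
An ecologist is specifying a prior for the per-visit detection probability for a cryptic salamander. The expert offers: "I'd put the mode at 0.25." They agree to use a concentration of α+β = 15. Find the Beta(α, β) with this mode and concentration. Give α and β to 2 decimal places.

α = 4.25, β = 10.75

For α,β > 1 the Beta mode is (α−1)/(α+β−2). With α+β = 15, the mode is (α−1)/13.
Set (α−1)/13 = 0.25 → α = 1 + 0.25·13 = 4.25.
β = 15 − α = 10.75.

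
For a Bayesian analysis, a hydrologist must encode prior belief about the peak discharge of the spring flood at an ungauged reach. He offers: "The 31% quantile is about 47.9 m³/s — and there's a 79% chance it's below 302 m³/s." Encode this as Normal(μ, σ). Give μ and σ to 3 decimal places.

The p-quantile of Normal(μ,σ) is μ + z_p·σ, with z_{0.31} = -0.4959 and z_{0.79} = 0.8064.
Eliminate σ: μ = (z₂·x₁ − z₁·x₂)/(z₂ − z₁) = (0.8064·47.9 − (-0.4959)·302)/1.302 = 144.651.
Then σ = (x₂ − x₁)/(z₂ − z₁) = (302 − 47.9)/1.302 = 195.121.

μ = 144.651, σ = 195.121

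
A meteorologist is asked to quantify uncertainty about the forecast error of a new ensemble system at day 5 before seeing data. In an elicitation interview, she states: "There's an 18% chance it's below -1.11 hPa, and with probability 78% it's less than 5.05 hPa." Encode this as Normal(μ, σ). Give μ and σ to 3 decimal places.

The p-quantile of Normal(μ,σ) is μ + z_p·σ, with z_{0.18} = -0.9154 and z_{0.78} = 0.7722.
Eliminate σ: μ = (z₂·x₁ − z₁·x₂)/(z₂ − z₁) = (0.7722·-1.11 − (-0.9154)·5.05)/1.688 = 2.231.
Then σ = (x₂ − x₁)/(z₂ − z₁) = (5.05 − -1.11)/1.688 = 3.650.

μ = 2.231, σ = 3.650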